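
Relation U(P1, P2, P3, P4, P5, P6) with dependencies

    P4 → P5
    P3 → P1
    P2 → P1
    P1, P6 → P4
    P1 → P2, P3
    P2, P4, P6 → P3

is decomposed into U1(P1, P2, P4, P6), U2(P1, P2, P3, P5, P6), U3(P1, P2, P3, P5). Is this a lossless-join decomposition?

Yes

Chase test. Columns are P1, P2, P3, P4, P5, P6; row i has aⱼ where attribute j ∈ Ui, else bᵢⱼ.
Initial tableau (one row per fragment):
  row 1: a1 a2 b13 a4 b15 a6
  row 2: a1 a2 a3 b24 a5 a6
  row 3: a1 a2 a3 b34 a5 b36
Rows 1 and 2 agree on P1, P6; apply P1, P6→P4 and equate their P4 entries.
Rows 1 and 2 agree on P1; apply P1→P2, P3 and equate their P2, P3 entries.
Rows 1 and 2 agree on P4; apply P4→P5 and equate their P5 entries.
Row 1 is now all distinguished symbols — the join is lossless.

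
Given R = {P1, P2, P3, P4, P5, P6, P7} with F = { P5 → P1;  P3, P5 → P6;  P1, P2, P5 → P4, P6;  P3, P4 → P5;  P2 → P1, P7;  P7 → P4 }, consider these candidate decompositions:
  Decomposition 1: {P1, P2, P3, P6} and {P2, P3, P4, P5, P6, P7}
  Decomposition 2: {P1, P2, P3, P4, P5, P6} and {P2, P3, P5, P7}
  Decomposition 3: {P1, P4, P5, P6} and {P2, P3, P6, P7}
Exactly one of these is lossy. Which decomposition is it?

Decomposition 3

Decomposition 1: common = {P2, P3, P6}, closure = {P1, P2, P3, P4, P5, P6, P7} → lossless.
Decomposition 2: common = {P2, P3, P5}, closure = {P1, P2, P3, P4, P5, P6, P7} → lossless.
Decomposition 3: common = {P6}, closure = {P6} → lossy.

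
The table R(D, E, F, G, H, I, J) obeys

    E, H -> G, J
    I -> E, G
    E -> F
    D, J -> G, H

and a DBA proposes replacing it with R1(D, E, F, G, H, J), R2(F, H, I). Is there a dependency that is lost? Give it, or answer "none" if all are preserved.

I -> E, G

Check I → E, G: no single fragment contains all of {E, G, I}, and the restricted closure of {I} across the fragments never reaches {E, G}.
E, H → G, J is preserved.
E → F is preserved.
D, J → G, H is preserved.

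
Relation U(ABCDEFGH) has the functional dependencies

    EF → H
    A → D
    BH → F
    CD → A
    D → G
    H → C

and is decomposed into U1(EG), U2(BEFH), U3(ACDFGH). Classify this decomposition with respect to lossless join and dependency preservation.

Lossless test (chase): Rows 2 and 3 agree on H; apply H→C and equate their C entries. No row becomes fully distinguished — the join is lossy.
Dependency preservation: every FD's attributes lie within a single fragment, so each can be enforced locally — preserved.

lossy but dependency-preserving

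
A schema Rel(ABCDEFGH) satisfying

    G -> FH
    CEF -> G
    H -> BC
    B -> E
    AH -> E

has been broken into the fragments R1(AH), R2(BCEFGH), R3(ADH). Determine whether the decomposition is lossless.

No

Chase test. Columns are ABCDEFGH; row i has aⱼ where attribute j ∈ Ri, else bᵢⱼ.
Initial tableau (one row per fragment):
  row 1: a1 b12 b13 b14 b15 b16 b17 a8
  row 2: b21 a2 a3 b24 a5 a6 a7 a8
  row 3: a1 b32 b33 a4 b35 b36 b37 a8
Rows 1 and 2 agree on H; apply H→BC and equate their BC entries.
Rows 1 and 3 agree on H; apply H→BC and equate their BC entries.
Rows 1 and 2 agree on B; apply B→E and equate their E entries.
Rows 1 and 3 agree on B; apply B→E and equate their E entries.
No row becomes fully distinguished — the join is lossy.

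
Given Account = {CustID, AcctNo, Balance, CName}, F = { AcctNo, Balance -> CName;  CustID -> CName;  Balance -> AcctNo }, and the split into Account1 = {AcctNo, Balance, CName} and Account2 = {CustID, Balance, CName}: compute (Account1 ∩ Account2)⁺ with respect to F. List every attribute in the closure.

Account1 ∩ Account2 = {Balance, CName}.
Balance → AcctNo applies, adding AcctNo
Closure: {AcctNo, Balance, CName}.

AcctNo, Balance, CName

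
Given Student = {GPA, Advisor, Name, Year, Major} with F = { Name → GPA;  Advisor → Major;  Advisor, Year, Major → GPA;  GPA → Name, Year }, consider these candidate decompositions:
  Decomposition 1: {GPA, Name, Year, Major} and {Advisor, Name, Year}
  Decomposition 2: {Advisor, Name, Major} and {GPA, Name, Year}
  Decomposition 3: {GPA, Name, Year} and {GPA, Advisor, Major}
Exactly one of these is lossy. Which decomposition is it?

Decomposition 1

Decomposition 1: common = {Name, Year}, closure = {GPA, Name, Year} → lossy.
Decomposition 2: common = {Name}, closure = {GPA, Name, Year} → lossless.
Decomposition 3: common = {GPA}, closure = {GPA, Name, Year} → lossless.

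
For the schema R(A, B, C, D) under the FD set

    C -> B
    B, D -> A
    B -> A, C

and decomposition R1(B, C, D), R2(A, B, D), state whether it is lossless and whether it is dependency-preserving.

Lossless test: (B, D)⁺ = {A, B, C, D}, which contains all of one fragment — lossless.
Dependency preservation: B → A, C is not contained in any single fragment, but the restricted closure of its left-hand side across the fragments still reaches the right-hand side; the remaining FDs each lie inside some fragment. All dependencies are preserved.

lossless and dependency-preserving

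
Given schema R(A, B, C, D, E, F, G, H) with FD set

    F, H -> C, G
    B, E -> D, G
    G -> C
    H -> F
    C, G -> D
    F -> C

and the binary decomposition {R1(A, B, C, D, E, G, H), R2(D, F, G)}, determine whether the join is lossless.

Common attributes: R1 ∩ R2 = {D, G}.
Closure of {D, G}: G → C applies, adding C. So (D, G)⁺ = {C, D, G}.
The closure contains neither all of R1 = {A, B, C, D, E, G, H} nor all of R2 = {D, F, G}, so the common attributes are not a superkey of either fragment. The join is lossy.

No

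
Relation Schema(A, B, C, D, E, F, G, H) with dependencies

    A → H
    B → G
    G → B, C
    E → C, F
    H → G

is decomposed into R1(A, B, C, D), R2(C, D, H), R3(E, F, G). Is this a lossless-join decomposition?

No

Chase test. Columns are A, B, C, D, E, F, G, H; row i has aⱼ where attribute j ∈ Ri, else bᵢⱼ.
Initial tableau (one row per fragment):
  row 1: a1 a2 a3 a4 b15 b16 b17 b18
  row 2: b21 b22 a3 a4 b25 b26 b27 a8
  row 3: b31 b32 b33 b34 a5 a6 a7 b38
No row becomes fully distinguished — the join is lossy.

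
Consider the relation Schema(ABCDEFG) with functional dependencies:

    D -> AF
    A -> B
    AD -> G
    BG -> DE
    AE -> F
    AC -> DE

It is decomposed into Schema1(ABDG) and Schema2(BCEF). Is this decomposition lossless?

Common attributes: Schema1 ∩ Schema2 = {B}.
No dependency enlarges {B}, so (B)⁺ = {B}.
The closure contains neither all of Schema1 = {ABDG} nor all of Schema2 = {BCEF}, so the common attributes are not a superkey of either fragment. The join is lossy.

No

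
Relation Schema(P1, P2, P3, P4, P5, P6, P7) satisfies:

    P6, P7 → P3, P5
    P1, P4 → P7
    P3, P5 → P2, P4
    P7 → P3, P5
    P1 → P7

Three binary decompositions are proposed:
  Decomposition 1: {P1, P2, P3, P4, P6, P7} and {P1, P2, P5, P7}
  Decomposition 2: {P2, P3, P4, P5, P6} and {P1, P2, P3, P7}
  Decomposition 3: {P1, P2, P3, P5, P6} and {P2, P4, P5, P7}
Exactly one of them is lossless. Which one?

Decomposition 1: common = {P1, P2, P7}, closure = {P1, P2, P3, P4, P5, P7} → lossless.
Decomposition 2: common = {P2, P3}, closure = {P2, P3} → lossy.
Decomposition 3: common = {P2, P5}, closure = {P2, P5} → lossy.

Decomposition 1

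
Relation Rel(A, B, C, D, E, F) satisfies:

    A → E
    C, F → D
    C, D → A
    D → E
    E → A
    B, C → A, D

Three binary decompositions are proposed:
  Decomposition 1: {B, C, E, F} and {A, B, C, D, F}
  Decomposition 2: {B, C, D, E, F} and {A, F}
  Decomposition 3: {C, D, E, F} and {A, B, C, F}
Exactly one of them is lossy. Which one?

Decomposition 2

Decomposition 1: common = {B, C, F}, closure = {A, B, C, D, E, F} → lossless.
Decomposition 2: common = {F}, closure = {F} → lossy.
Decomposition 3: common = {C, F}, closure = {A, C, D, E, F} → lossless.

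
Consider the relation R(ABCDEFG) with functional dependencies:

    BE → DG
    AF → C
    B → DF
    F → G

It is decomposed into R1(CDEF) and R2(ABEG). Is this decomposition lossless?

Common attributes: R1 ∩ R2 = {E}.
No dependency enlarges {E}, so (E)⁺ = {E}.
The closure contains neither all of R1 = {CDEF} nor all of R2 = {ABEG}, so the common attributes are not a superkey of either fragment. The join is lossy.

No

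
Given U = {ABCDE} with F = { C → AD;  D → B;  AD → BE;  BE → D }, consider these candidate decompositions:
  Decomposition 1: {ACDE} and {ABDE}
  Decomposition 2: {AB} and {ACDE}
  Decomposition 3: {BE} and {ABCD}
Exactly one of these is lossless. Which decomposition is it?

Decomposition 1: common = {ADE}, closure = {ABDE} → lossless.
Decomposition 2: common = {A}, closure = {A} → lossy.
Decomposition 3: common = {B}, closure = {B} → lossy.

Decomposition 1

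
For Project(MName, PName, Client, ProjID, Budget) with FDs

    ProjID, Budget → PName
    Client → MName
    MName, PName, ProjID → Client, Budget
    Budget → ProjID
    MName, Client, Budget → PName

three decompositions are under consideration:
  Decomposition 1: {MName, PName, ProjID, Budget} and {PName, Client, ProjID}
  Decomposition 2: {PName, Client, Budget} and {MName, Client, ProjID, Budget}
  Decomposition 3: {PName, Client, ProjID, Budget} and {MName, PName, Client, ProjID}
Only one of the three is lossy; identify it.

Decomposition 1

Decomposition 1: common = {PName, ProjID}, closure = {PName, ProjID} → lossy.
Decomposition 2: common = {Client, Budget}, closure = {MName, PName, Client, ProjID, Budget} → lossless.
Decomposition 3: common = {PName, Client, ProjID}, closure = {MName, PName, Client, ProjID, Budget} → lossless.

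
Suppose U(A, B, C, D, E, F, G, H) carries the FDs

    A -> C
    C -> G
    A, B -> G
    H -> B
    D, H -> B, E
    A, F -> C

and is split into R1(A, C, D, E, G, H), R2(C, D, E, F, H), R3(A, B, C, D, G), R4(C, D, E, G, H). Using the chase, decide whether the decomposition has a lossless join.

No

Chase test. Columns are A, B, C, D, E, F, G, H; row i has aⱼ where attribute j ∈ Ri, else bᵢⱼ.
Initial tableau (one row per fragment):
  row 1: a1 b12 a3 a4 a5 b16 a7 a8
  row 2: b21 b22 a3 a4 a5 a6 b27 a8
  row 3: a1 a2 a3 a4 b35 b36 a7 b38
  row 4: b41 b42 a3 a4 a5 b46 a7 a8
Rows 1 and 2 agree on C; apply C→G and equate their G entries.
Rows 1 and 2 agree on H; apply H→B and equate their B entries.
Rows 1 and 4 agree on H; apply H→B and equate their B entries.
No row becomes fully distinguished — the join is lossy.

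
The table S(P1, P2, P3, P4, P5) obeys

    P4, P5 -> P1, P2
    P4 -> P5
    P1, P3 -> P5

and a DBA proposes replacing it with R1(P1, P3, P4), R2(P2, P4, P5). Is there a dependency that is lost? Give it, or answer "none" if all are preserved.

P1, P3 -> P5

Check P1, P3 → P5: no single fragment contains all of {P1, P3, P5}, and the restricted closure of {P1, P3} across the fragments never reaches {P5}.
P4, P5 → P1, P2 is preserved.
P4 → P5 is preserved.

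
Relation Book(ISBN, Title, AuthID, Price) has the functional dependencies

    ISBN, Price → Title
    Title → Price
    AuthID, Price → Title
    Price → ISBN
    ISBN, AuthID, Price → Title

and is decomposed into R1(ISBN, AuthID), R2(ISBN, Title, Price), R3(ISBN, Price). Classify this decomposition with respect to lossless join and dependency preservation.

lossy but dependency-preserving

Lossless test (chase): Rows 2 and 3 agree on ISBN, Price; apply ISBN, Price→Title and equate their Title entries. No row becomes fully distinguished — the join is lossy.
Dependency preservation: AuthID, Price → Title; ISBN, AuthID, Price → Title are not contained in any single fragment, but the restricted closure of each left-hand side across the fragments still reaches the right-hand side; the remaining FDs each lie inside some fragment. All dependencies are preserved.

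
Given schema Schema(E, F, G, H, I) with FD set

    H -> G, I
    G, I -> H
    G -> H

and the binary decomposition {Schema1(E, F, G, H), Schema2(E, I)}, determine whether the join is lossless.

No

Common attributes: Schema1 ∩ Schema2 = {E}.
No dependency enlarges {E}, so (E)⁺ = {E}.
The closure contains neither all of Schema1 = {E, F, G, H} nor all of Schema2 = {E, I}, so the common attributes are not a superkey of either fragment. The join is lossy.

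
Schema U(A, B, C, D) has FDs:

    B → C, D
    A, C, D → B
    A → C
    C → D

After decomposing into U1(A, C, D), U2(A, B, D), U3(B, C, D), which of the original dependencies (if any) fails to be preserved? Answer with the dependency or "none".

none

B → C, D lies within U3.
A, C, D → B: restricted closure across fragments reaches B.
A → C lies within U1.
C → D lies within U1.
Every dependency is enforceable on the fragments, so the decomposition is dependency-preserving.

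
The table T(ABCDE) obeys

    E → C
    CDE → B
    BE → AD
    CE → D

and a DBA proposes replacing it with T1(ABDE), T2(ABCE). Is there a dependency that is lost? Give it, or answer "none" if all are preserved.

none

E → C lies within T2.
CDE → B: restricted closure across fragments reaches B.
BE → AD lies within T1.
CE → D: restricted closure across fragments reaches D.
Every dependency is enforceable on the fragments, so the decomposition is dependency-preserving.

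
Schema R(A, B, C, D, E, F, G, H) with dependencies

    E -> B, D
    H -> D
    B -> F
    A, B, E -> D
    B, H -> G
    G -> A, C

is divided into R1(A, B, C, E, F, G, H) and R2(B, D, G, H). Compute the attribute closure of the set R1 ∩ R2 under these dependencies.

R1 ∩ R2 = {B, G, H}.
H → D applies, adding D
B → F applies, adding F
G → A, C applies, adding A, C
Closure: {A, B, C, D, F, G, H}.

A, B, C, D, F, G, H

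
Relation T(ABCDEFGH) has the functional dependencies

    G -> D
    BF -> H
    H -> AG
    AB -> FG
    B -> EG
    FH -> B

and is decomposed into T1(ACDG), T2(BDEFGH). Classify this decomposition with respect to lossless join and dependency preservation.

Lossless test: (DG)⁺ = {DG}, which is a superkey of neither fragment — lossy.
Dependency preservation: the restricted closure of {H} across the fragments never reaches {AG}, so H → AG cannot be enforced without a join — not preserved.

lossy and not dependency-preserving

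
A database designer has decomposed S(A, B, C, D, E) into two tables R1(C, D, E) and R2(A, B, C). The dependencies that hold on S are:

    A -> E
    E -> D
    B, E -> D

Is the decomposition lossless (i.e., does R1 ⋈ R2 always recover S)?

Common attributes: R1 ∩ R2 = {C}.
No dependency enlarges {C}, so (C)⁺ = {C}.
The closure contains neither all of R1 = {C, D, E} nor all of R2 = {A, B, C}, so the common attributes are not a superkey of either fragment. The join is lossy.

No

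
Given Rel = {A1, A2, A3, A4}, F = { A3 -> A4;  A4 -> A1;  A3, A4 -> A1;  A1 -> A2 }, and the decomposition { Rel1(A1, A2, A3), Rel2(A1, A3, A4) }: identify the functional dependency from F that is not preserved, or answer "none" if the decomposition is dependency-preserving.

none

A3 → A4 lies within Rel2.
A4 → A1 lies within Rel2.
A3, A4 → A1 lies within Rel2.
A1 → A2 lies within Rel1.
Every dependency is enforceable on the fragments, so the decomposition is dependency-preserving.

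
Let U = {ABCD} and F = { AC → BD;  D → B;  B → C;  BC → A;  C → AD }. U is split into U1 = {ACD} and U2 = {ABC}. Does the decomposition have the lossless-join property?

Common attributes: U1 ∩ U2 = {AC}.
Closure of {AC}: AC → BD applies, adding BD. So (AC)⁺ = {ABCD}.
This closure contains every attribute of U1, so U1 ∩ U2 → U1. The join is lossless.

Yes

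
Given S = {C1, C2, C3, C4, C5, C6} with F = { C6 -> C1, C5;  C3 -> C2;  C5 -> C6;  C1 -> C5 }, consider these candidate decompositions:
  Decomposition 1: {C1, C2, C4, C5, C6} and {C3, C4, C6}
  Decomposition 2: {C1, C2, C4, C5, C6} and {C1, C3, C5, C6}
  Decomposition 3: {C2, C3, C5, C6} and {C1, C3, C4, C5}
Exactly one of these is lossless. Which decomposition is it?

Decomposition 1: common = {C4, C6}, closure = {C1, C4, C5, C6} → lossy.
Decomposition 2: common = {C1, C5, C6}, closure = {C1, C5, C6} → lossy.
Decomposition 3: common = {C3, C5}, closure = {C1, C2, C3, C5, C6} → lossless.

Decomposition 3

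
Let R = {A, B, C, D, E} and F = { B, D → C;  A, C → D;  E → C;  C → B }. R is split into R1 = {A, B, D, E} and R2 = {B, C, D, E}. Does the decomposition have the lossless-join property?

Yes

Common attributes: R1 ∩ R2 = {B, D, E}.
Closure of {B, D, E}: B, D → C applies, adding C. So (B, D, E)⁺ = {B, C, D, E}.
This closure contains every attribute of R2, so R1 ∩ R2 → R2. The join is lossless.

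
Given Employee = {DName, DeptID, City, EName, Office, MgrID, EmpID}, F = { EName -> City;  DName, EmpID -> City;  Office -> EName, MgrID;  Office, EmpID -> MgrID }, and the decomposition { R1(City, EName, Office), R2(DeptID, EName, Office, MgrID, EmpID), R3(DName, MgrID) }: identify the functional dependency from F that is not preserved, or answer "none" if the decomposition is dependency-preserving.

Check DName, EmpID → City: no single fragment contains all of {DName, City, EmpID}, and the restricted closure of {DName, EmpID} across the fragments never reaches {City}.
EName → City is preserved.
Office → EName, MgrID is preserved.
Office, EmpID → MgrID is preserved.

DName, EmpID -> City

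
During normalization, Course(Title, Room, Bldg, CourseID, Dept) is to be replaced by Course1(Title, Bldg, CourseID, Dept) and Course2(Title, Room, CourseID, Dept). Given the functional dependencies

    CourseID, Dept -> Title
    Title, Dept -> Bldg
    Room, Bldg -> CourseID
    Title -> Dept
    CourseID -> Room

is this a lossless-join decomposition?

Common attributes: Course1 ∩ Course2 = {Title, CourseID, Dept}.
Closure of {Title, CourseID, Dept}: Title, Dept → Bldg applies, adding Bldg; CourseID → Room applies, adding Room. So (Title, CourseID, Dept)⁺ = {Title, Room, Bldg, CourseID, Dept}.
This closure contains every attribute of Course1, so Course1 ∩ Course2 → Course1. The join is lossless.

Yes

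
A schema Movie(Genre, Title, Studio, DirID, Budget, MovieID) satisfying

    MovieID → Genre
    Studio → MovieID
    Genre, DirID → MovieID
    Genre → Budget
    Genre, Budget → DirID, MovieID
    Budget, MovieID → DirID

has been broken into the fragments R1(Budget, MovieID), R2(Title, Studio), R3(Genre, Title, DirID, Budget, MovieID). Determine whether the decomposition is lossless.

No

Chase test. Columns are Genre, Title, Studio, DirID, Budget, MovieID; row i has aⱼ where attribute j ∈ Ri, else bᵢⱼ.
Initial tableau (one row per fragment):
  row 1: b11 b12 b13 b14 a5 a6
  row 2: b21 a2 a3 b24 b25 b26
  row 3: a1 a2 b33 a4 a5 a6
Rows 1 and 3 agree on MovieID; apply MovieID→Genre and equate their Genre entries.
Rows 1 and 3 agree on Genre, Budget; apply Genre, Budget→DirID, MovieID and equate their DirID, MovieID entries.
No row becomes fully distinguished — the join is lossy.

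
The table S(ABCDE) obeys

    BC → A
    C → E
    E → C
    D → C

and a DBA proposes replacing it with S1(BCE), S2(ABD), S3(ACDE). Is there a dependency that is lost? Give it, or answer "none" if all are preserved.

Check BC → A: no single fragment contains all of {ABC}, and the restricted closure of {BC} across the fragments never reaches {A}.
C → E is preserved.
E → C is preserved.
D → C is preserved.

BC → A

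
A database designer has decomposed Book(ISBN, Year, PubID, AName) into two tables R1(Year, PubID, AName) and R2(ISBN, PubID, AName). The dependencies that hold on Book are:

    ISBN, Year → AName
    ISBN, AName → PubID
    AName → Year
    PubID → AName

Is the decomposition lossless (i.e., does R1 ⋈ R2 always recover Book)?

Yes

Common attributes: R1 ∩ R2 = {PubID, AName}.
Closure of {PubID, AName}: AName → Year applies, adding Year. So (PubID, AName)⁺ = {Year, PubID, AName}.
This closure contains every attribute of R1, so R1 ∩ R2 → R1. The join is lossless.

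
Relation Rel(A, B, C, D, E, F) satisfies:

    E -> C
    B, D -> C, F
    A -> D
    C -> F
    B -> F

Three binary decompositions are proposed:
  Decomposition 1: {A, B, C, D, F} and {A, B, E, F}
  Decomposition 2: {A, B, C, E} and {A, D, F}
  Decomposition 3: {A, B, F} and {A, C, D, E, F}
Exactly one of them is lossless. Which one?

Decomposition 1: common = {A, B, F}, closure = {A, B, C, D, F} → lossless.
Decomposition 2: common = {A}, closure = {A, D} → lossy.
Decomposition 3: common = {A, F}, closure = {A, D, F} → lossy.

Decomposition 1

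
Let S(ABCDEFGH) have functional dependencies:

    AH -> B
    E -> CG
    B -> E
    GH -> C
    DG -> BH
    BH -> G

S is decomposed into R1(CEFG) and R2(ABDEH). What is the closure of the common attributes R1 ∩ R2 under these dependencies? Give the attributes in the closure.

R1 ∩ R2 = {E}.
E → CG applies, adding CG
Closure: {CEG}.

CEG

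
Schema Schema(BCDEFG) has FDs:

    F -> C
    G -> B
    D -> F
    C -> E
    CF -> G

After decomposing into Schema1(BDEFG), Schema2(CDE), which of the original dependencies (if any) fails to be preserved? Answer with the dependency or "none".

F -> C

Check F → C: no single fragment contains all of {CF}, and the restricted closure of {F} across the fragments never reaches {C}.
G → B is preserved.
D → F is preserved.
C → E is preserved.
CF → G is preserved.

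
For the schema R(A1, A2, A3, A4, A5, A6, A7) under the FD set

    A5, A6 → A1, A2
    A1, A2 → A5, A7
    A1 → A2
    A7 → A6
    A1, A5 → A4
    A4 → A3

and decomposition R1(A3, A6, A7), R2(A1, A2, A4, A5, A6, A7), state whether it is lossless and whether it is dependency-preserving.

Lossless test: (A6, A7)⁺ = {A6, A7}, which is a superkey of neither fragment — lossy.
Dependency preservation: the restricted closure of {A4} across the fragments never reaches {A3}, so A4 → A3 cannot be enforced without a join — not preserved.

lossy and not dependency-preserving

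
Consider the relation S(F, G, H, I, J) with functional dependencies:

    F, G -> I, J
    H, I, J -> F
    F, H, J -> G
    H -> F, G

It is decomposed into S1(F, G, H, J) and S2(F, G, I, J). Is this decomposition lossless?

Common attributes: S1 ∩ S2 = {F, G, J}.
Closure of {F, G, J}: F, G → I, J applies, adding I. So (F, G, J)⁺ = {F, G, I, J}.
This closure contains every attribute of S2, so S1 ∩ S2 → S2. The join is lossless.

Yes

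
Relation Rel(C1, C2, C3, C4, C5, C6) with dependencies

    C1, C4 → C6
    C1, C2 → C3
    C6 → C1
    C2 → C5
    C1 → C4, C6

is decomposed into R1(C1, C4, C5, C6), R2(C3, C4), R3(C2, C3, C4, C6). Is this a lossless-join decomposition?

Chase test. Columns are C1, C2, C3, C4, C5, C6; row i has aⱼ where attribute j ∈ Ri, else bᵢⱼ.
Initial tableau (one row per fragment):
  row 1: a1 b12 b13 a4 a5 a6
  row 2: b21 b22 a3 a4 b25 b26
  row 3: b31 a2 a3 a4 b35 a6
Rows 1 and 3 agree on C6; apply C6→C1 and equate their C1 entries.
No row becomes fully distinguished — the join is lossy.

No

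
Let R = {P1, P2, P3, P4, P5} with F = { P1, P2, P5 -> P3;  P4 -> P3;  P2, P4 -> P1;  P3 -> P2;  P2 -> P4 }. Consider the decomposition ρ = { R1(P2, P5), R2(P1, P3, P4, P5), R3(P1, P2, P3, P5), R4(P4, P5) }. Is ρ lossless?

Yes

Chase test. Columns are P1, P2, P3, P4, P5; row i has aⱼ where attribute j ∈ Ri, else bᵢⱼ.
Initial tableau (one row per fragment):
  row 1: b11 a2 b13 b14 a5
  row 2: a1 b22 a3 a4 a5
  row 3: a1 a2 a3 b34 a5
  row 4: b41 b42 b43 a4 a5
Rows 2 and 4 agree on P4; apply P4→P3 and equate their P3 entries.
Rows 2 and 3 agree on P3; apply P3→P2 and equate their P2 entries.
Rows 2 and 4 agree on P3; apply P3→P2 and equate their P2 entries.
Rows 1 and 2 agree on P2; apply P2→P4 and equate their P4 entries.
Rows 1 and 3 agree on P2; apply P2→P4 and equate their P4 entries.
Rows 1 and 2 agree on P4; apply P4→P3 and equate their P3 entries.
Rows 1 and 2 agree on P2, P4; apply P2, P4→P1 and equate their P1 entries.
Rows 1 and 4 agree on P2, P4; apply P2, P4→P1 and equate their P1 entries.
Row 1 is now all distinguished symbols — the join is lossless.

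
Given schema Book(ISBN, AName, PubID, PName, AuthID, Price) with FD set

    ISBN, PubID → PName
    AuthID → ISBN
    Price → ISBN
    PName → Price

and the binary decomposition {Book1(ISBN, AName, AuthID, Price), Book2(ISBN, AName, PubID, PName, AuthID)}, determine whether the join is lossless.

Common attributes: Book1 ∩ Book2 = {ISBN, AName, AuthID}.
No dependency enlarges {ISBN, AName, AuthID}, so (ISBN, AName, AuthID)⁺ = {ISBN, AName, AuthID}.
The closure contains neither all of Book1 = {ISBN, AName, AuthID, Price} nor all of Book2 = {ISBN, AName, PubID, PName, AuthID}, so the common attributes are not a superkey of either fragment. The join is lossy.

No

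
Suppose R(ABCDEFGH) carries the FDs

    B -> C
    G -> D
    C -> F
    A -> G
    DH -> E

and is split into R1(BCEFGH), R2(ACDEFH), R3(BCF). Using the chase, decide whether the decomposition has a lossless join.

No

Chase test. Columns are ABCDEFGH; row i has aⱼ where attribute j ∈ Ri, else bᵢⱼ.
Initial tableau (one row per fragment):
  row 1: b11 a2 a3 b14 a5 a6 a7 a8
  row 2: a1 b22 a3 a4 a5 a6 b27 a8
  row 3: b31 a2 a3 b34 b35 a6 b37 b38
No row becomes fully distinguished — the join is lossy.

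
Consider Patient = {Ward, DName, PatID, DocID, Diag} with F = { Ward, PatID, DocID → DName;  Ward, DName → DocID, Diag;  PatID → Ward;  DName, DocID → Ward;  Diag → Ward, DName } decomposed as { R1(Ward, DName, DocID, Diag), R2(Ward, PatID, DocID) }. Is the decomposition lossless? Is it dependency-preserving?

lossy and not dependency-preserving

Lossless test: (Ward, DocID)⁺ = {Ward, DocID}, which is a superkey of neither fragment — lossy.
Dependency preservation: the restricted closure of {Ward, PatID, DocID} across the fragments never reaches {DName}, so Ward, PatID, DocID → DName cannot be enforced without a join — not preserved.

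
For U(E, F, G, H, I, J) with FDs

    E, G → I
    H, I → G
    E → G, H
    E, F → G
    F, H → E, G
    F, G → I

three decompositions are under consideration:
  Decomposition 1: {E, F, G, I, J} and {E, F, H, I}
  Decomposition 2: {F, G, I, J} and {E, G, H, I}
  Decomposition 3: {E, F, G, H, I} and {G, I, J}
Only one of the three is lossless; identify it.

Decomposition 1

Decomposition 1: common = {E, F, I}, closure = {E, F, G, H, I} → lossless.
Decomposition 2: common = {G, I}, closure = {G, I} → lossy.
Decomposition 3: common = {G, I}, closure = {G, I} → lossy.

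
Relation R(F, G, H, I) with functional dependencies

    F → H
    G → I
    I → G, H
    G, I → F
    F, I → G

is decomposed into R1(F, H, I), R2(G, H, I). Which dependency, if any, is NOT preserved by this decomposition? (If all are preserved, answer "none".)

F → H lies within R1.
G → I lies within R2.
I → G, H lies within R2.
G, I → F: restricted closure across fragments reaches F.
F, I → G: restricted closure across fragments reaches G.
Every dependency is enforceable on the fragments, so the decomposition is dependency-preserving.

none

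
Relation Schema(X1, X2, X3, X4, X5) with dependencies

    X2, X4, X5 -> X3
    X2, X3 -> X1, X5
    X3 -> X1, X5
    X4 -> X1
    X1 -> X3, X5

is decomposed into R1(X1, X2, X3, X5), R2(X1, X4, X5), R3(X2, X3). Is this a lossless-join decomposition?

Chase test. Columns are X1, X2, X3, X4, X5; row i has aⱼ where attribute j ∈ Ri, else bᵢⱼ.
Initial tableau (one row per fragment):
  row 1: a1 a2 a3 b14 a5
  row 2: a1 b22 b23 a4 a5
  row 3: b31 a2 a3 b34 b35
Rows 1 and 3 agree on X2, X3; apply X2, X3→X1, X5 and equate their X1, X5 entries.
Rows 1 and 2 agree on X1; apply X1→X3, X5 and equate their X3, X5 entries.
No row becomes fully distinguished — the join is lossy.

No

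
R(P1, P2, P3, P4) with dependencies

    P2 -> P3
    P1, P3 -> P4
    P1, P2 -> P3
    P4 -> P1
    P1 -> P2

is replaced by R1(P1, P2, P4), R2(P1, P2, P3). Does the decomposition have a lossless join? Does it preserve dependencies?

Lossless test: (P1, P2)⁺ = {P1, P2, P3, P4}, which contains all of one fragment — lossless.
Dependency preservation: P1, P3 → P4 is not contained in any single fragment, but the restricted closure of its left-hand side across the fragments still reaches the right-hand side; the remaining FDs each lie inside some fragment. All dependencies are preserved.

lossless and dependency-preserving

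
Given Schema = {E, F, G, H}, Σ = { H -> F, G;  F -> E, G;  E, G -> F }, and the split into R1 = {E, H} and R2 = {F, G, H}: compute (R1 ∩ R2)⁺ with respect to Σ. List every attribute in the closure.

R1 ∩ R2 = {H}.
H → F, G applies, adding F, G
F → E, G applies, adding E
Closure: {E, F, G, H}.

E, F, G, H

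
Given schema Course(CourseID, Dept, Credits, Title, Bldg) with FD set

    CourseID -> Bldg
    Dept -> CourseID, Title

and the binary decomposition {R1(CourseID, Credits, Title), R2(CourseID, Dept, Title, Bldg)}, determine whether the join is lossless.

No

Common attributes: R1 ∩ R2 = {CourseID, Title}.
Closure of {CourseID, Title}: CourseID → Bldg applies, adding Bldg. So (CourseID, Title)⁺ = {CourseID, Title, Bldg}.
The closure contains neither all of R1 = {CourseID, Credits, Title} nor all of R2 = {CourseID, Dept, Title, Bldg}, so the common attributes are not a superkey of either fragment. The join is lossy.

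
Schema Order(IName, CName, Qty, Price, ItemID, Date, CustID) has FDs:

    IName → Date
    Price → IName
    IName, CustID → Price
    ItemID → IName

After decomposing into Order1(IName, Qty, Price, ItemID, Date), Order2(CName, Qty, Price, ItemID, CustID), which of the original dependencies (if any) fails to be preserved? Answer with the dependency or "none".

IName, CustID → Price

Check IName, CustID → Price: no single fragment contains all of {IName, Price, CustID}, and the restricted closure of {IName, CustID} across the fragments never reaches {Price}.
IName → Date is preserved.
Price → IName is preserved.
ItemID → IName is preserved.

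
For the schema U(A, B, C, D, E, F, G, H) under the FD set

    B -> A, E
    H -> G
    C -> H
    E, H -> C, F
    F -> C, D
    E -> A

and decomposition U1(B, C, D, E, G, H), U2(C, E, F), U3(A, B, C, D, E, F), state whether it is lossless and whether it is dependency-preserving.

Lossless test (chase): Rows 1 and 3 agree on B; apply B→A, E and equate their A, E entries. Rows 1 and 2 agree on C; apply C→H and equate their H entries. Rows 1 and 3 agree on C; apply C→H and equate their H entries. Rows 1 and 2 agree on E, H; apply E, H→C, F and equate their C, F entries. Rows 1 and 2 agree on F; apply F→C, D and equate their C, D entries. Rows 1 and 2 agree on E; apply E→A and equate their A entries. Rows 1 and 2 agree on H; apply H→G and equate their G entries. Rows 1 and 3 agree on H; apply H→G and equate their G entries. Row 1 is now all distinguished symbols — the join is lossless.
Dependency preservation: E, H → C, F is not contained in any single fragment, but the restricted closure of its left-hand side across the fragments still reaches the right-hand side; the remaining FDs each lie inside some fragment. All dependencies are preserved.

lossless and dependency-preserving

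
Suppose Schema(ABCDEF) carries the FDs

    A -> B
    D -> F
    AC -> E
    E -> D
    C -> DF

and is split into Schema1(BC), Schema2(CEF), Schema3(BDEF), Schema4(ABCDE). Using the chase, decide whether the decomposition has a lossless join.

Chase test. Columns are ABCDEF; row i has aⱼ where attribute j ∈ Schemai, else bᵢⱼ.
Initial tableau (one row per fragment):
  row 1: b11 a2 a3 b14 b15 b16
  row 2: b21 b22 a3 b24 a5 a6
  row 3: b31 a2 b33 a4 a5 a6
  row 4: a1 a2 a3 a4 a5 b46
Rows 3 and 4 agree on D; apply D→F and equate their F entries.
Rows 2 and 3 agree on E; apply E→D and equate their D entries.
Rows 1 and 2 agree on C; apply C→DF and equate their DF entries.
Row 4 is now all distinguished symbols — the join is lossless.

Yes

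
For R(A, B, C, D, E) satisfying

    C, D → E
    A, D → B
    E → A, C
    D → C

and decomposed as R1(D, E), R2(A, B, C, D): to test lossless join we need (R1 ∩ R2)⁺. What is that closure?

A, B, C, D, E

R1 ∩ R2 = {D}.
D → C applies, adding C
C, D → E applies, adding E
E → A, C applies, adding A
A, D → B applies, adding B
Closure: {A, B, C, D, E}.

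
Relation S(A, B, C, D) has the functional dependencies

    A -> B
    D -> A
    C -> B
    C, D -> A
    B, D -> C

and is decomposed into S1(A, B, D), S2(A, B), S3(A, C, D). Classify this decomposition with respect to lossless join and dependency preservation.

Lossless test (chase): Rows 1 and 3 agree on A; apply A→B and equate their B entries. Rows 1 and 3 agree on B, D; apply B, D→C and equate their C entries. Row 1 is now all distinguished symbols — the join is lossless.
Dependency preservation: the restricted closure of {C} across the fragments never reaches {B}, so C → B cannot be enforced without a join — not preserved.

lossless but not dependency-preserving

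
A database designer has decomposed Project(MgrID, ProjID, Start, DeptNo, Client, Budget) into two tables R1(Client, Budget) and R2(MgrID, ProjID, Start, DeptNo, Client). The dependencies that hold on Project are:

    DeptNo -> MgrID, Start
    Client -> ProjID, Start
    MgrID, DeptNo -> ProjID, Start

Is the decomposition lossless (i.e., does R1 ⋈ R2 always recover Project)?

No

Common attributes: R1 ∩ R2 = {Client}.
Closure of {Client}: Client → ProjID, Start applies, adding ProjID, Start. So (Client)⁺ = {ProjID, Start, Client}.
The closure contains neither all of R1 = {Client, Budget} nor all of R2 = {MgrID, ProjID, Start, DeptNo, Client}, so the common attributes are not a superkey of either fragment. The join is lossy.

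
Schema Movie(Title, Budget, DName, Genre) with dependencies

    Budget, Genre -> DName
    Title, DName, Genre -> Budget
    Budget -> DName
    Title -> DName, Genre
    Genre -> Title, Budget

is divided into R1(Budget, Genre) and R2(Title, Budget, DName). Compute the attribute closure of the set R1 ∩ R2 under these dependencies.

Budget, DName

R1 ∩ R2 = {Budget}.
Budget → DName applies, adding DName
Closure: {Budget, DName}.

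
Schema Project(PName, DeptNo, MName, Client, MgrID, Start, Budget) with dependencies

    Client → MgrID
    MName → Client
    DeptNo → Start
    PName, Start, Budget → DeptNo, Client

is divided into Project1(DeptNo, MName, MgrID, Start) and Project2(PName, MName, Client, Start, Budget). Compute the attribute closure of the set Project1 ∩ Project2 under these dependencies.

Project1 ∩ Project2 = {MName, Start}.
MName → Client applies, adding Client
Client → MgrID applies, adding MgrID
Closure: {MName, Client, MgrID, Start}.

MName, Client, MgrID, Start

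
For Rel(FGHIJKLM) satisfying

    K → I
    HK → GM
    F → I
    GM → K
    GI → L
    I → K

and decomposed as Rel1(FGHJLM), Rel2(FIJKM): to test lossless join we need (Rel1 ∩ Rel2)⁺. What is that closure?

FIJKM

Rel1 ∩ Rel2 = {FJM}.
F → I applies, adding I
I → K applies, adding K
Closure: {FIJKM}.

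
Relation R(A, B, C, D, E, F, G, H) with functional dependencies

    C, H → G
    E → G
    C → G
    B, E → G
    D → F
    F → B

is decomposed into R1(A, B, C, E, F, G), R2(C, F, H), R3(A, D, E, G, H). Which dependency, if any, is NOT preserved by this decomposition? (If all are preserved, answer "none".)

D → F

Check D → F: no single fragment contains all of {D, F}, and the restricted closure of {D} across the fragments never reaches {F}.
C, H → G is preserved.
E → G is preserved.
C → G is preserved.
B, E → G is preserved.
F → B is preserved.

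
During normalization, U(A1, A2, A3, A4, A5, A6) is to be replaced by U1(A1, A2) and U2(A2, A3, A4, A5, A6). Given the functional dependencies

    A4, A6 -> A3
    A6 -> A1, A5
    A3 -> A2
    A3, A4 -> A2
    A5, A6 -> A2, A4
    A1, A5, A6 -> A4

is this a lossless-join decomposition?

No

Common attributes: U1 ∩ U2 = {A2}.
No dependency enlarges {A2}, so (A2)⁺ = {A2}.
The closure contains neither all of U1 = {A1, A2} nor all of U2 = {A2, A3, A4, A5, A6}, so the common attributes are not a superkey of either fragment. The join is lossy.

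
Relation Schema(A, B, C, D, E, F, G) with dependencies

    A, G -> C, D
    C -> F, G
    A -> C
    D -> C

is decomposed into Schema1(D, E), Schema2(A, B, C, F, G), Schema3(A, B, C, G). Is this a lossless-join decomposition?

No

Chase test. Columns are A, B, C, D, E, F, G; row i has aⱼ where attribute j ∈ Schemai, else bᵢⱼ.
Initial tableau (one row per fragment):
  row 1: b11 b12 b13 a4 a5 b16 b17
  row 2: a1 a2 a3 b24 b25 a6 a7
  row 3: a1 a2 a3 b34 b35 b36 a7
Rows 2 and 3 agree on A, G; apply A, G→C, D and equate their C, D entries.
Rows 2 and 3 agree on C; apply C→F, G and equate their F, G entries.
No row becomes fully distinguished — the join is lossy.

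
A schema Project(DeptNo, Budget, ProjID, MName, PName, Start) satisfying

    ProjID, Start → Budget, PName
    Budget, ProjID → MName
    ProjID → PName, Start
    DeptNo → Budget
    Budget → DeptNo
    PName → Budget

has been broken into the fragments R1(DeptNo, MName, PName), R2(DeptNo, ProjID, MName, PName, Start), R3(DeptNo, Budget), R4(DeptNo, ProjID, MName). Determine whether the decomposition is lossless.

Chase test. Columns are DeptNo, Budget, ProjID, MName, PName, Start; row i has aⱼ where attribute j ∈ Ri, else bᵢⱼ.
Initial tableau (one row per fragment):
  row 1: a1 b12 b13 a4 a5 b16
  row 2: a1 b22 a3 a4 a5 a6
  row 3: a1 a2 b33 b34 b35 b36
  row 4: a1 b42 a3 a4 b45 b46
Rows 2 and 4 agree on ProjID; apply ProjID→PName, Start and equate their PName, Start entries.
Rows 1 and 2 agree on DeptNo; apply DeptNo→Budget and equate their Budget entries.
Rows 1 and 3 agree on DeptNo; apply DeptNo→Budget and equate their Budget entries.
Rows 1 and 4 agree on DeptNo; apply DeptNo→Budget and equate their Budget entries.
Row 2 is now all distinguished symbols — the join is lossless.

Yes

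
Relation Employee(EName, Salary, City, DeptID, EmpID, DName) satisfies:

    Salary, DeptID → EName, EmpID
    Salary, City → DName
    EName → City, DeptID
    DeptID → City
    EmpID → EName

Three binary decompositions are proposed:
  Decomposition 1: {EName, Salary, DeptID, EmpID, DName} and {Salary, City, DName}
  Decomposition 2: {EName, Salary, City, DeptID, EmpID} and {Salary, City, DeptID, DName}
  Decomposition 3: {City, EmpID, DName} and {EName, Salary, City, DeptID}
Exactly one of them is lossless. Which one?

Decomposition 2

Decomposition 1: common = {Salary, DName}, closure = {Salary, DName} → lossy.
Decomposition 2: common = {Salary, City, DeptID}, closure = {EName, Salary, City, DeptID, EmpID, DName} → lossless.
Decomposition 3: common = {City}, closure = {City} → lossy.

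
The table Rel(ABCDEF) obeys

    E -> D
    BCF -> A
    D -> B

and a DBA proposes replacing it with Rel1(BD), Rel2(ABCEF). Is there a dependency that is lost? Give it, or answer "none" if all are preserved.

E -> D

Check E → D: no single fragment contains all of {DE}, and the restricted closure of {E} across the fragments never reaches {D}.
BCF → A is preserved.
D → B is preserved.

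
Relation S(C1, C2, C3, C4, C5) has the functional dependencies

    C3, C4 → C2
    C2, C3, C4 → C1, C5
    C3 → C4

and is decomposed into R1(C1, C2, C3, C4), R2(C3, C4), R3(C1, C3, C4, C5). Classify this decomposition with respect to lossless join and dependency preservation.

Lossless test (chase): Rows 1 and 2 agree on C3, C4; apply C3, C4→C2 and equate their C2 entries. Rows 1 and 3 agree on C3, C4; apply C3, C4→C2 and equate their C2 entries. Rows 1 and 2 agree on C2, C3, C4; apply C2, C3, C4→C1, C5 and equate their C1, C5 entries. Rows 1 and 3 agree on C2, C3, C4; apply C2, C3, C4→C1, C5 and equate their C1, C5 entries. Row 1 is now all distinguished symbols — the join is lossless.
Dependency preservation: C2, C3, C4 → C1, C5 is not contained in any single fragment, but the restricted closure of its left-hand side across the fragments still reaches the right-hand side; the remaining FDs each lie inside some fragment. All dependencies are preserved.

lossless and dependency-preserving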